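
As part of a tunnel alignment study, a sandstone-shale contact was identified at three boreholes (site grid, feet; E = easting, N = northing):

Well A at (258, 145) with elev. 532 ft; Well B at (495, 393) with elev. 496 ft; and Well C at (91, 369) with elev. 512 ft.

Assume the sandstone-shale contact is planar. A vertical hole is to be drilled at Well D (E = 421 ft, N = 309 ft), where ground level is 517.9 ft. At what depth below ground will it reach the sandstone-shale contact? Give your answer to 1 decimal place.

9.9 ft

Two edge vectors: Well A→Well B = (237, 248, -36), Well A→Well C = (-167, 224, -20).
Normal n = (Well A→Well B) × (Well A→Well C) = (3104, 10752, 94504).
So ∂z/∂E = −n_x/n_z = −0.03285 and ∂z/∂N = −n_y/n_z = −0.11377.
Intercept c from Well A: 532 + 8.47 + 16.50 = 556.97.
At (421, 309): z_contact = −13.83 − 35.16 + 556.97 = 507.99 ft.
Depth below ground = 517.9 − 507.99 = 9.9 ft.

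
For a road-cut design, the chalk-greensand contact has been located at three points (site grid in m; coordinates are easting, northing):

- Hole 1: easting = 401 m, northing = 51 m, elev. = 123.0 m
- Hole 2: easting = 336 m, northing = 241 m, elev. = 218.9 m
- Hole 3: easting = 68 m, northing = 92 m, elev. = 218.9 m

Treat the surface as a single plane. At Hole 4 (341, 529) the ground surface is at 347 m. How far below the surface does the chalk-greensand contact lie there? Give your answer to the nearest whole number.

7 m

Two edge vectors: Hole 1→Hole 2 = (-65, 190, 95.9), Hole 1→Hole 3 = (-333, 41, 95.9).
Normal n = (Hole 1→Hole 2) × (Hole 1→Hole 3) = (14289.1, -25701.2, 60605).
So ∂z/∂easting = −n_x/n_z = −0.23577 and ∂z/∂northing = −n_y/n_z = 0.42408.
Intercept c from Hole 1: 123 + 94.55 − 21.63 = 195.92.
At (341, 529): z_contact = −80.4 + 224.3 + 195.92 = 339.9 m.
Depth below ground = 347 − 339.9 = 7 m.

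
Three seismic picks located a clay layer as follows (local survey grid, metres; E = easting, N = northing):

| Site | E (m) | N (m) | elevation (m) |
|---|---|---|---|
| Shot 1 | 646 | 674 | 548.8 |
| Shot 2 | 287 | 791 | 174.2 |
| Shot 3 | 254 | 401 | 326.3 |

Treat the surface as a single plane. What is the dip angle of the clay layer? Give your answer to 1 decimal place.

Two edge vectors: Shot 1→Shot 2 = (-359, 117, -374.6), Shot 1→Shot 3 = (-392, -273, -222.5).
Normal n = (Shot 1→Shot 2) × (Shot 1→Shot 3) = (-128298.3, 66965.7, 143871).
So ∂z/∂E = −n_x/n_z = 0.89176 and ∂z/∂N = −n_y/n_z = −0.46546.
Gradient magnitude |∇z| = √(a² + b²) = √(0.79523 + 0.21665) = 1.00592.
True dip = arctan(1.00592) = 45.2°, dipping toward WNW (azimuth ≈ 298°).

45.2°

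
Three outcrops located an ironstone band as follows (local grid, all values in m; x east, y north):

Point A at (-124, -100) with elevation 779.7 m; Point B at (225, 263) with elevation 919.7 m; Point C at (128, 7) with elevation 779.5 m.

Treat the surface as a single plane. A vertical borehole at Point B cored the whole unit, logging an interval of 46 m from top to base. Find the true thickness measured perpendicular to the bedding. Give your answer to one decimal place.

37.5 m

Let the plane be z = a·x + b·y + c.
Point B−Point A: 349a + 363b = 140;  Point C−Point A: 252a + 107b = −0.2.
Solving gives a = −0.27807, b = 0.65302.
|∇z| = √(a²+b²) = 0.70976, so dip δ = arctan(0.70976) = 35.37°.
True thickness = vertical thickness × cos δ = 46 × cos 35.37° = 37.5 m.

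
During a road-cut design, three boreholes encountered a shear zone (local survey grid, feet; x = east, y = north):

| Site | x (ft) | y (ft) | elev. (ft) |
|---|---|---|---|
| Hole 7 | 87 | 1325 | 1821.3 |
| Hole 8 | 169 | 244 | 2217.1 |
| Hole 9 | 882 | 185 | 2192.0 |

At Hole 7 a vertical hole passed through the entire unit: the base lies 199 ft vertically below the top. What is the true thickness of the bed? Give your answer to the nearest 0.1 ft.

186.2 ft

Two edge vectors: Hole 7→Hole 8 = (82, -1081, 395.8), Hole 7→Hole 9 = (795, -1140, 370.7).
Normal n = (Hole 7→Hole 8) × (Hole 7→Hole 9) = (50485.3, 284263.6, 765915).
So ∂z/∂x = −n_x/n_z = −0.06592 and ∂z/∂y = −n_y/n_z = −0.37114.
|∇z| = √(a²+b²) = 0.37695, so dip δ = arctan(0.37695) = 20.65°.
True thickness = vertical thickness × cos δ = 199 × cos 20.65° = 186.2 ft.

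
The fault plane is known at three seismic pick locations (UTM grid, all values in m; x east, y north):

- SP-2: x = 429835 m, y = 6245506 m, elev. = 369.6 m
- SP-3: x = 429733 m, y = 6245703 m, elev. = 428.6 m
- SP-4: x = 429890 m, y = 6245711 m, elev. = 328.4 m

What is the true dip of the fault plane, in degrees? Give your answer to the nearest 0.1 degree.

32.5°

Let the plane be z = a·x + b·y + c.
SP-3−SP-2: −102a + 197b = 59;  SP-4−SP-2: 55a + 205b = −41.2.
Solving gives a = −0.63668, b = −0.03016.
Gradient magnitude |∇z| = √(a² + b²) = √(0.40536 + 0.00091) = 0.63739.
True dip = arctan(0.63739) = 32.5°, dipping toward E (azimuth ≈ 087°).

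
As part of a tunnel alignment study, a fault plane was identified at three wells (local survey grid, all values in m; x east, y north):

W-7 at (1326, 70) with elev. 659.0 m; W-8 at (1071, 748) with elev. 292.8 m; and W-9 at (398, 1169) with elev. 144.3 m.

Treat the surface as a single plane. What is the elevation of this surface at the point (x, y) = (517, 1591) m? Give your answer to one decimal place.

-126.2 m

Two edge vectors: W-7→W-8 = (-255, 678, -366.2), W-7→W-9 = (-928, 1099, -514.7).
Normal n = (W-7→W-8) × (W-7→W-9) = (53487.2, 208585.1, 348939).
So ∂z/∂x = −n_x/n_z = −0.153285 and ∂z/∂y = −n_y/n_z = −0.597770.
Intercept c from W-7: 659 + 203.26 + 41.84 = 904.10.
At (517, 1591): z = −79.2 − 951.1 + 904.10 = -126.2 m.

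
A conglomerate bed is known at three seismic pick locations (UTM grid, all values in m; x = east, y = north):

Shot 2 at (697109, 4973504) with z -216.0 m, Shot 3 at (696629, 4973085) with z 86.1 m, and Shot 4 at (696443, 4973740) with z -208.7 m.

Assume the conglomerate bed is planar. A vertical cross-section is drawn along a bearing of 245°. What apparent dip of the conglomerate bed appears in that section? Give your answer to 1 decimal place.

21.0°

Let the plane be z = a·x + b·y + c.
Shot 3−Shot 2: −480a − 419b = 302.1;  Shot 4−Shot 2: −666a + 236b = 7.3.
Solving gives a = −0.18952, b = −0.50389.
Unit vector along 245° is (sin 245°, cos 245°) = (-0.9063, -0.4226).
Slope in that direction = a·(-0.9063) + b·(-0.4226) = 0.38472.
Apparent dip = arctan|0.38472| = 21.0° (true dip is 28.3°, so apparent ≤ true as expected).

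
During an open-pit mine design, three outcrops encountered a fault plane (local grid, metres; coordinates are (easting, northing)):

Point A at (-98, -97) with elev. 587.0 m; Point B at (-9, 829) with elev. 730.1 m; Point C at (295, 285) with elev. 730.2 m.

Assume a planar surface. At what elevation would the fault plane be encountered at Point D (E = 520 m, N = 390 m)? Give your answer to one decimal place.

Two edge vectors: Point A→Point B = (89, 926, 143.1), Point A→Point C = (393, 382, 143.2).
Normal n = (Point A→Point B) × (Point A→Point C) = (77939, 43493.5, -329920).
So ∂z/∂E = −n_x/n_z = 0.23624 and ∂z/∂N = −n_y/n_z = 0.13183.
Intercept c from Point A: 587 + 23.15 + 12.79 = 622.94.
At (520, 390): z = 122.8 + 51.4 + 622.94 = 797.2 m.

797.2 m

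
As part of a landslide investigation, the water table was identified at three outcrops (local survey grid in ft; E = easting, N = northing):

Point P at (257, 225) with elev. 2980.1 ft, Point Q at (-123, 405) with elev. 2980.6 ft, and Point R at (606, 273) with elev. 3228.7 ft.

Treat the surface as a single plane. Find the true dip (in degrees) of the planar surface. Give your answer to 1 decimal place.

52.2°

Two edge vectors: Point P→Point Q = (-380, 180, 0.5), Point P→Point R = (349, 48, 248.6).
Normal n = (Point P→Point Q) × (Point P→Point R) = (44724, 94642.5, -81060).
So ∂z/∂E = −n_x/n_z = 0.55174 and ∂z/∂N = −n_y/n_z = 1.16756.
Gradient magnitude |∇z| = √(a² + b²) = √(0.30442 + 1.36320) = 1.29136.
True dip = arctan(1.29136) = 52.2°, dipping toward SSW (azimuth ≈ 205°).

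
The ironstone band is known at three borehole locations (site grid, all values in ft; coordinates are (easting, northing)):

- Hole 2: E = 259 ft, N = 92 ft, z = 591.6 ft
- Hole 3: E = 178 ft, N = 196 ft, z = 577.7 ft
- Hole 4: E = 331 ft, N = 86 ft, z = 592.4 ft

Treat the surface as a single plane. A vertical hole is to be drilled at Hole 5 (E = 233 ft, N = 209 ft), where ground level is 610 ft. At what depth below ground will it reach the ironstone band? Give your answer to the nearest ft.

34 ft

Let the plane be z = a·E + b·N + c.
Hole 3−Hole 2: −81a + 104b = −13.9;  Hole 4−Hole 2: 72a − 6b = 0.8.
Solving gives a = −0.00003, b = −0.13368.
Then c = 591.6 − a·259 − b·92 = 603.91.
At (233, 209): z_contact = −0.0 − 27.9 + 603.91 = 576.0 ft.
Depth below ground = 610 − 576.0 = 34 ft.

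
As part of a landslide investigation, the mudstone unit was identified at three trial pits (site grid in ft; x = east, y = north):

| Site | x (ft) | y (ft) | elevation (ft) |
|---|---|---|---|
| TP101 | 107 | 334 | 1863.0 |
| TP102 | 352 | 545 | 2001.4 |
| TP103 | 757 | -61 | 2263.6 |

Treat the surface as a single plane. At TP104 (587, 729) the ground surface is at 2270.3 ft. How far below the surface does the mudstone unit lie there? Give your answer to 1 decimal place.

135.5 ft

Two edge vectors: TP101→TP102 = (245, 211, 138.4), TP101→TP103 = (650, -395, 400.6).
Normal n = (TP101→TP102) × (TP101→TP103) = (139194.6, -8187, -233925).
So ∂z/∂x = −n_x/n_z = 0.59504 and ∂z/∂y = −n_y/n_z = −0.03500.
Intercept c from TP101: 1863 − 63.67 + 11.69 = 1811.02.
At (587, 729): z_contact = 349.29 − 25.51 + 1811.02 = 2134.79 ft.
Depth below ground = 2270.3 − 2134.79 = 135.5 ft.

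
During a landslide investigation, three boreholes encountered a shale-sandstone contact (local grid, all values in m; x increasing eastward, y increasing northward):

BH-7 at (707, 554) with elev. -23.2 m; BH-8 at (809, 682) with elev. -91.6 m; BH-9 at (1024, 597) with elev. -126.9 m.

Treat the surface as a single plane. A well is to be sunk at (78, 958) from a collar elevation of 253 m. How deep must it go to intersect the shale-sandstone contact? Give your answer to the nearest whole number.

221 m

Two edge vectors: BH-7→BH-8 = (102, 128, -68.4), BH-7→BH-9 = (317, 43, -103.7).
Normal n = (BH-7→BH-8) × (BH-7→BH-9) = (-10332.4, -11105.4, -36190).
So ∂z/∂x = −n_x/n_z = −0.28550 and ∂z/∂y = −n_y/n_z = −0.30686.
Intercept c from BH-7: -23.2 + 201.85 + 170.00 = 348.65.
At (78, 958): z_contact = −22.3 − 294.0 + 348.65 = 32.4 m.
Depth below ground = 253 − 32.4 = 221 m.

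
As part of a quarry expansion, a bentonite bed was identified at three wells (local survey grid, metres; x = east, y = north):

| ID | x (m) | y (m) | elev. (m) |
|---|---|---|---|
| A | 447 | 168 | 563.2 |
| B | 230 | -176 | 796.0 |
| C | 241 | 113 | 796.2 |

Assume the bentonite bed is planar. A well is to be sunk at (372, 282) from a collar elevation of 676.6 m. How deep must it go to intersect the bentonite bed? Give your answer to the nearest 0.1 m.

Let the plane be z = a·x + b·y + c.
B−A: −217a − 344b = 232.8;  C−A: −206a − 55b = 233.
Solving gives a = −1.14287, b = 0.04419.
Then c = 563.2 − a·447 − b·168 = 1066.64.
At (372, 282): z_contact = −425.15 + 12.46 + 1066.64 = 653.95 m.
Depth below ground = 676.6 − 653.95 = 22.6 m.

22.6 m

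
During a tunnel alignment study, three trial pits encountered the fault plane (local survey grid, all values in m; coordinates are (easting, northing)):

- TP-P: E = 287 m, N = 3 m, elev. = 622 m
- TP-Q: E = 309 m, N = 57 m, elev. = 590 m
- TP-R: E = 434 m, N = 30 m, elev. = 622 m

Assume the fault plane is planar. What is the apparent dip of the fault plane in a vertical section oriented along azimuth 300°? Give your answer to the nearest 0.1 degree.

22.9°

Let the plane be z = a·E + b·N + c.
TP-Q−TP-P: 22a + 54b = −32;  TP-R−TP-P: 147a + 27b = 0.
Solving gives a = 0.11765, b = −0.64052.
Unit vector along 300° is (sin 300°, cos 300°) = (-0.8660, 0.5000).
Slope in that direction = a·(-0.8660) + b·(0.5000) = −0.42215.
Apparent dip = arctan|0.42215| = 22.9° (true dip is 33.1°, so apparent ≤ true as expected).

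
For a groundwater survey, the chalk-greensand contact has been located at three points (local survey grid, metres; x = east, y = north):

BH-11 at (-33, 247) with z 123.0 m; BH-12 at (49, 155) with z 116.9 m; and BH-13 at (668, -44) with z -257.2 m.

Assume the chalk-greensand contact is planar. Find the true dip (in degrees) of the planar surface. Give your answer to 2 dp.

46.44°

Let the plane be z = a·x + b·y + c.
BH-12−BH-11: 82a − 92b = −6.1;  BH-13−BH-11: 701a − 291b = −380.2.
Solving gives a = −0.81721, b = −0.66208.
Gradient magnitude |∇z| = √(a² + b²) = √(0.66783 + 0.43835) = 1.05175.
True dip = arctan(1.05175) = 46.44°, dipping toward NE (azimuth ≈ 051°).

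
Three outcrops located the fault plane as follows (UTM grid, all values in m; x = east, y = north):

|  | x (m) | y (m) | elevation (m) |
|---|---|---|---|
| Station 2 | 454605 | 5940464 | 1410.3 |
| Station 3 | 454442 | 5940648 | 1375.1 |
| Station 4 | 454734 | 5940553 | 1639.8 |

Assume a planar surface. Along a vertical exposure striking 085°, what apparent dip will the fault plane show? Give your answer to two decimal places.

Two edge vectors: Station 2→Station 3 = (-163, 184, -35.2), Station 2→Station 4 = (129, 89, 229.5).
Normal n = (Station 2→Station 3) × (Station 2→Station 4) = (45360.8, 32867.7, -38243).
So ∂z/∂x = −n_x/n_z = 1.18612 and ∂z/∂y = −n_y/n_z = 0.85944.
Unit vector along 085° is (sin 85°, cos 85°) = (0.9962, 0.0872).
Slope in that direction = a·(0.9962) + b·(0.0872) = 1.25651.
Apparent dip = arctan|1.25651| = 51.49° (true dip is 55.7°, so apparent ≤ true as expected).

51.49°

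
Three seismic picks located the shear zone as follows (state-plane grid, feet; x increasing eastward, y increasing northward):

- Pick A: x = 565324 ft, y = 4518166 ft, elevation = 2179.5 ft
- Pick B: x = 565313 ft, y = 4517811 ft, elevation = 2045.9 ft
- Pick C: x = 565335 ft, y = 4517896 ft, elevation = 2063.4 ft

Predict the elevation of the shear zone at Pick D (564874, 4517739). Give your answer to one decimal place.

Let the plane be z = a·x + b·y + c.
Pick B−Pick A: −11a − 355b = −133.6;  Pick C−Pick A: 11a − 270b = −116.1.
Solving gives a = −0.748145455, b = 0.399520000.
Then c = 2179.5 − a·565324 − b·4518166 = −1379973.60.
At (564874, 4517739): z = −422607.9 + 1804927.1 − 1379973.60 = 2345.6 ft.

2345.6 ft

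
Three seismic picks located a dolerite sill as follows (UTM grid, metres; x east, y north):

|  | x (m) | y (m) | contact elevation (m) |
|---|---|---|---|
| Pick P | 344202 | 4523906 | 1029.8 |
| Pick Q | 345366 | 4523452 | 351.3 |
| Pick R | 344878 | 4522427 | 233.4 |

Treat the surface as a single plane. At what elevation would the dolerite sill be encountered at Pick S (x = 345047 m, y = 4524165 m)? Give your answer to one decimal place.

732.1 m

Let the plane be z = a·x + b·y + c.
Pick Q−Pick P: 1164a − 454b = −678.5;  Pick R−Pick P: 676a − 1479b = −796.4.
Solving gives a = −0.453776547, b = 0.331066298.
Then c = 1029.8 − a·344202 − b·4523906 = −1340492.21.
At (345047, 4524165): z = −156574.2 + 1497798.6 − 1340492.21 = 732.1 m.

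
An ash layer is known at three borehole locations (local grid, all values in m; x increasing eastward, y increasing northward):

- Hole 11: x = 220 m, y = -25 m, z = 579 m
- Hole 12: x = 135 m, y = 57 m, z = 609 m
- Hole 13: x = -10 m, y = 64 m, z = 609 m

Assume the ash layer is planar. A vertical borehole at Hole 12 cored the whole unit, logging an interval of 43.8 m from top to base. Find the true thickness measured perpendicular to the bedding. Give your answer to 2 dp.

40.87 m

Two edge vectors: Hole 11→Hole 12 = (-85, 82, 30), Hole 11→Hole 13 = (-230, 89, 30).
Normal n = (Hole 11→Hole 12) × (Hole 11→Hole 13) = (-210, -4350, 11295).
So ∂z/∂x = −n_x/n_z = 0.01859 and ∂z/∂y = −n_y/n_z = 0.38513.
|∇z| = √(a²+b²) = 0.38557, so dip δ = arctan(0.38557) = 21.09°.
True thickness = vertical thickness × cos δ = 43.8 × cos 21.09° = 40.87 m.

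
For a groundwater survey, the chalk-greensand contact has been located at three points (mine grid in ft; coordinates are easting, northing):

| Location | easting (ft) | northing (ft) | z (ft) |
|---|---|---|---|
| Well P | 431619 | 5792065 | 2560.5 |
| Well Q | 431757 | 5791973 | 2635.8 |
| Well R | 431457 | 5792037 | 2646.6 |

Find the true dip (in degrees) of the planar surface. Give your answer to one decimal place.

Let the plane be z = a·easting + b·northing + c.
Well Q−Well P: 138a − 92b = 75.3;  Well R−Well P: −162a − 28b = 86.1.
Solving gives a = −0.30972, b = −1.28306.
Gradient magnitude |∇z| = √(a² + b²) = √(0.09593 + 1.64623) = 1.31991.
True dip = arctan(1.31991) = 52.9°, dipping toward NNE (azimuth ≈ 014°).

52.9°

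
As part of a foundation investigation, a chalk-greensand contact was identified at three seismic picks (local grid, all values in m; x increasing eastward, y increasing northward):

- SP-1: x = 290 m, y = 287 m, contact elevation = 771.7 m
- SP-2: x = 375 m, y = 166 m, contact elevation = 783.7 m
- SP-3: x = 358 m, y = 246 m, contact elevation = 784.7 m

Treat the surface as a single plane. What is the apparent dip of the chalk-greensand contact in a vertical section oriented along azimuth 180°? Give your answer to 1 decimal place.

3.5°

Let the plane be z = a·x + b·y + c.
SP-2−SP-1: 85a − 121b = 12;  SP-3−SP-1: 68a − 41b = 13.
Solving gives a = 0.22791, b = 0.06093.
Unit vector along 180° is (sin 180°, cos 180°) = (0.0000, -1.0000).
Slope in that direction = a·(0.0000) + b·(-1.0000) = −0.06093.
Apparent dip = arctan|0.06093| = 3.5° (true dip is 13.3°, so apparent ≤ true as expected).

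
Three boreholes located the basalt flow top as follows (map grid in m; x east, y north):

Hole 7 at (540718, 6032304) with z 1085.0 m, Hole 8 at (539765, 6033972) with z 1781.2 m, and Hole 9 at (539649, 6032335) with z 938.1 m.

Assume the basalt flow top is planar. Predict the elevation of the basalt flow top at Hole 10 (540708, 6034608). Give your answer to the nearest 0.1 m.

2245.3 m

Let the plane be z = a·x + b·y + c.
Hole 8−Hole 7: −953a + 1668b = 696.2;  Hole 9−Hole 7: −1069a + 31b = −146.9.
Solving gives a = 0.152041032, b = 0.504253659.
Then c = 1085 − a·540718 − b·6032304 = −3122937.69.
At (540708, 6034608): z = 82209.8 + 3042973.2 − 3122937.69 = 2245.3 m.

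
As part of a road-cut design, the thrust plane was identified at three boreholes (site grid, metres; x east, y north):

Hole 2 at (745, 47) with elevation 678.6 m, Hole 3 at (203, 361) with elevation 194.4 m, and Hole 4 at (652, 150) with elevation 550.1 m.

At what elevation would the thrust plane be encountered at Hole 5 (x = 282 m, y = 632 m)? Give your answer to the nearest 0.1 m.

-27.9 m

Two edge vectors: Hole 2→Hole 3 = (-542, 314, -484.2), Hole 2→Hole 4 = (-93, 103, -128.5).
Normal n = (Hole 2→Hole 3) × (Hole 2→Hole 4) = (9523.6, -24616.4, -26624).
So ∂z/∂x = −n_x/n_z = 0.35771 and ∂z/∂y = −n_y/n_z = −0.92459.
Intercept c from Hole 2: 678.6 − 266.49 + 43.46 = 455.56.
At (282, 632): z = 100.9 − 584.3 + 455.56 = -27.9 m.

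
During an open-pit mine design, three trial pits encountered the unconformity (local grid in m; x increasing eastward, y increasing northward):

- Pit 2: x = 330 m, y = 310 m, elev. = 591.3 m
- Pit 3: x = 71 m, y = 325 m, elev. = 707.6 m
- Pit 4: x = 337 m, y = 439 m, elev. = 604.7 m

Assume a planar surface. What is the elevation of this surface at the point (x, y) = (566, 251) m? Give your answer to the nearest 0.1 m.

Let the plane be z = a·x + b·y + c.
Pit 3−Pit 2: −259a + 15b = 116.3;  Pit 4−Pit 2: 7a + 129b = 13.4.
Solving gives a = −0.44163, b = 0.12784.
Then c = 591.3 − a·330 − b·310 = 697.41.
At (566, 251): z = −250.0 + 32.1 + 697.41 = 479.5 m.

479.5 m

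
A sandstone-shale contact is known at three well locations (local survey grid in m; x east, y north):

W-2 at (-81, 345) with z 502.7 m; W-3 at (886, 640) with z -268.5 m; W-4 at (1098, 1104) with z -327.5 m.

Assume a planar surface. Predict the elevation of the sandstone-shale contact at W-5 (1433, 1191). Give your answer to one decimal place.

-598.9 m

Let the plane be z = a·x + b·y + c.
W-3−W-2: 967a + 295b = −771.2;  W-4−W-2: 1179a + 759b = −830.2.
Solving gives a = −0.881610, b = 0.275649.
Then c = 502.7 − a·-81 − b·345 = 336.19.
At (1433, 1191): z = −1263.3 + 328.3 + 336.19 = -598.9 m.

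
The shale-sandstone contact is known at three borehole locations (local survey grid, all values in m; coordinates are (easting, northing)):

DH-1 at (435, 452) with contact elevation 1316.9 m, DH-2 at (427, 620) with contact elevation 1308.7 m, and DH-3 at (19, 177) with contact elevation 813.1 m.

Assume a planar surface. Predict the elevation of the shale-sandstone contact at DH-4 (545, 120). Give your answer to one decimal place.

Two edge vectors: DH-1→DH-2 = (-8, 168, -8.2), DH-1→DH-3 = (-416, -275, -503.8).
Normal n = (DH-1→DH-2) × (DH-1→DH-3) = (-86893.4, -619.2, 72088).
So ∂z/∂E = −n_x/n_z = 1.20538 and ∂z/∂N = −n_y/n_z = 0.00859.
Intercept c from DH-1: 1316.9 − 524.34 − 3.88 = 788.68.
At (545, 120): z = 656.9 + 1.0 + 788.68 = 1446.6 m.

1446.6 m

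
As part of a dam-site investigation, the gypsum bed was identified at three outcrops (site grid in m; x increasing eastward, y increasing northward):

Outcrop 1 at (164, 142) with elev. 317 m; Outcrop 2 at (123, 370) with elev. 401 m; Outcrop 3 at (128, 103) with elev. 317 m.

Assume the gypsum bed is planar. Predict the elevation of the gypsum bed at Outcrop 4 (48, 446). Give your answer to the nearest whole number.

Let the plane be z = a·x + b·y + c.
Outcrop 2−Outcrop 1: −41a + 228b = 84;  Outcrop 3−Outcrop 1: −36a − 39b = 0.
Solving gives a = −0.33405, b = 0.30835.
Then c = 317 − a·164 − b·142 = 328.00.
At (48, 446): z = −16.0 + 137.5 + 328.00 = 449.5 m.

449 m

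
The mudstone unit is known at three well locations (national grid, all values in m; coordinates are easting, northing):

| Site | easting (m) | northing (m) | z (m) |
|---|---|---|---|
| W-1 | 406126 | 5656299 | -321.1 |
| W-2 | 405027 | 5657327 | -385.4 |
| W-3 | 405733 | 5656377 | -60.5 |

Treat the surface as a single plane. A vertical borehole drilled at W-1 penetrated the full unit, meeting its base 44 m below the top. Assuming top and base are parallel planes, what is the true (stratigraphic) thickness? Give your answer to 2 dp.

Let the plane be z = a·easting + b·northing + c.
W-2−W-1: −1099a + 1028b = −64.3;  W-3−W-1: −393a + 78b = 260.6.
Solving gives a = −0.85745, b = −0.97922.
|∇z| = √(a²+b²) = 1.30158, so dip δ = arctan(1.30158) = 52.47°.
True thickness = vertical thickness × cos δ = 44 × cos 52.47° = 26.81 m.

26.81 m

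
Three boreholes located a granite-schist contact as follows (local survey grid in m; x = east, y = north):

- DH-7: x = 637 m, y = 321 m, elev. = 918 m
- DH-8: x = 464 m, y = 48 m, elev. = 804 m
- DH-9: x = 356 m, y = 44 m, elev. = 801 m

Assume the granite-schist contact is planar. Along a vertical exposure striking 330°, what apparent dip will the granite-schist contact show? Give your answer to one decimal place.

Two edge vectors: DH-7→DH-8 = (-173, -273, -114), DH-7→DH-9 = (-281, -277, -117).
Normal n = (DH-7→DH-8) × (DH-7→DH-9) = (363, 11793, -28792).
So ∂z/∂x = −n_x/n_z = 0.01261 and ∂z/∂y = −n_y/n_z = 0.40959.
Unit vector along 330° is (sin 330°, cos 330°) = (-0.5000, 0.8660).
Slope in that direction = a·(-0.5000) + b·(0.8660) = 0.34841.
Apparent dip = arctan|0.34841| = 19.2° (true dip is 22.3°, so apparent ≤ true as expected).

19.2°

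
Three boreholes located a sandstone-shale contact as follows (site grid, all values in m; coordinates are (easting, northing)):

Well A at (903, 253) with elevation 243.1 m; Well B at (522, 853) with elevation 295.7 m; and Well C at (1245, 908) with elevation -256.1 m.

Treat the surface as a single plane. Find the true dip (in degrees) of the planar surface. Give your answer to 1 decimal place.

39.6°

Two edge vectors: Well A→Well B = (-381, 600, 52.6), Well A→Well C = (342, 655, -499.2).
Normal n = (Well A→Well B) × (Well A→Well C) = (-333973, -172206, -454755).
So ∂z/∂E = −n_x/n_z = −0.73440 and ∂z/∂N = −n_y/n_z = −0.37868.
Gradient magnitude |∇z| = √(a² + b²) = √(0.53935 + 0.14340) = 0.82628.
True dip = arctan(0.82628) = 39.6°, dipping toward ENE (azimuth ≈ 063°).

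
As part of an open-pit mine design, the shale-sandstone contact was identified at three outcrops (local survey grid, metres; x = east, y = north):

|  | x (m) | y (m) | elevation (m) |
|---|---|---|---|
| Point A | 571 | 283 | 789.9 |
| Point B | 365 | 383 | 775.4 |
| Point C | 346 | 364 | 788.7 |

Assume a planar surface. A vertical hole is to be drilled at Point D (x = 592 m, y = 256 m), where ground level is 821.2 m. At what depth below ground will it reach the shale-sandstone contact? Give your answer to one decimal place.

Two edge vectors: Point A→Point B = (-206, 100, -14.5), Point A→Point C = (-225, 81, -1.2).
Normal n = (Point A→Point B) × (Point A→Point C) = (1054.5, 3015.3, 5814).
So ∂z/∂x = −n_x/n_z = −0.18137 and ∂z/∂y = −n_y/n_z = −0.51863.
Intercept c from Point A: 789.9 + 103.56 + 146.77 = 1040.24.
At (592, 256): z_contact = −107.37 − 132.77 + 1040.24 = 800.09 m.
Depth below ground = 821.2 − 800.09 = 21.1 m.

21.1 m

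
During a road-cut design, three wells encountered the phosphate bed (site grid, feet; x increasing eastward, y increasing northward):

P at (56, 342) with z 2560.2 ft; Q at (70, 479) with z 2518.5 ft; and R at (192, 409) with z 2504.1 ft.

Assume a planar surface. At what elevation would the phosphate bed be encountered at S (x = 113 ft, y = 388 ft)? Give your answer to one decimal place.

2531.7 ft

Let the plane be z = a·x + b·y + c.
Q−P: 14a + 137b = −41.7;  R−P: 136a + 67b = −56.1.
Solving gives a = −0.27647, b = −0.27613.
Then c = 2560.2 − a·56 − b·342 = 2670.12.
At (113, 388): z = −31.2 − 107.1 + 2670.12 = 2531.7 ft.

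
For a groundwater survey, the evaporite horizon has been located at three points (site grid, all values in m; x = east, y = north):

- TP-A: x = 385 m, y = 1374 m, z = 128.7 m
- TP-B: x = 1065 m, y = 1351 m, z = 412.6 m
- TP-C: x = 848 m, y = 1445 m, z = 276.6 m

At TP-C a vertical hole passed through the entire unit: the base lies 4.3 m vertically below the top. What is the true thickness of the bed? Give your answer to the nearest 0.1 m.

Let the plane be z = a·x + b·y + c.
TP-B−TP-A: 680a − 23b = 283.9;  TP-C−TP-A: 463a + 71b = 147.9.
Solving gives a = 0.39978, b = −0.52391.
|∇z| = √(a²+b²) = 0.65902, so dip δ = arctan(0.65902) = 33.39°.
True thickness = vertical thickness × cos δ = 4.3 × cos 33.39° = 3.6 m.

3.6 m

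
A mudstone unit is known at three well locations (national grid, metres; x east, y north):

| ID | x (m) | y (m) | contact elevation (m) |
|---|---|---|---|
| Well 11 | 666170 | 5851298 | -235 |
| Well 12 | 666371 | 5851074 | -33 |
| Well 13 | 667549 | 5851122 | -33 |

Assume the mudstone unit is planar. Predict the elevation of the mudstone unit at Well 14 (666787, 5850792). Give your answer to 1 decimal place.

227.1 m

Two edge vectors: Well 11→Well 12 = (201, -224, 202), Well 11→Well 13 = (1379, -176, 202).
Normal n = (Well 11→Well 12) × (Well 11→Well 13) = (-9696, 237956, 273520).
So ∂z/∂x = −n_x/n_z = 0.035448962 and ∂z/∂y = −n_y/n_z = −0.869976601.
Intercept c from Well 11: -235 − 23615.03 + 5090492.35 = 5066642.31.
At (666787, 5850792): z = 23636.9 − 5090052.1 + 5066642.31 = 227.1 m.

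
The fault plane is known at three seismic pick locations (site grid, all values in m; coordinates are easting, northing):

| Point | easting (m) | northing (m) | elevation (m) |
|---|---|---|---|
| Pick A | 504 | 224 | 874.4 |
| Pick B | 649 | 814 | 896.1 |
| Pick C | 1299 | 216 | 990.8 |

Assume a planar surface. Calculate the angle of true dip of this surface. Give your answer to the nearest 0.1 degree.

Two edge vectors: Pick A→Pick B = (145, 590, 21.7), Pick A→Pick C = (795, -8, 116.4).
Normal n = (Pick A→Pick B) × (Pick A→Pick C) = (68849.6, 373.5, -470210).
So ∂z/∂easting = −n_x/n_z = 0.14642 and ∂z/∂northing = −n_y/n_z = 0.00079.
Gradient magnitude |∇z| = √(a² + b²) = √(0.02144 + 0.00000) = 0.14643.
True dip = arctan(0.14643) = 8.3°, dipping toward W (azimuth ≈ 270°).

8.3°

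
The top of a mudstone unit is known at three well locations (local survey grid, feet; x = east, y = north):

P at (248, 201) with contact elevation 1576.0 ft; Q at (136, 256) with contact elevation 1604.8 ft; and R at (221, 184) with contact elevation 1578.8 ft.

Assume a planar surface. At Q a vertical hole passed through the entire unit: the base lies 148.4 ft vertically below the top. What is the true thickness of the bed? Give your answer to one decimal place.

144.5 ft

Let the plane be z = a·x + b·y + c.
Q−P: −112a + 55b = 28.8;  R−P: −27a − 17b = 2.8.
Solving gives a = −0.18991, b = 0.13691.
|∇z| = √(a²+b²) = 0.23412, so dip δ = arctan(0.23412) = 13.18°.
True thickness = vertical thickness × cos δ = 148.4 × cos 13.18° = 144.5 ft.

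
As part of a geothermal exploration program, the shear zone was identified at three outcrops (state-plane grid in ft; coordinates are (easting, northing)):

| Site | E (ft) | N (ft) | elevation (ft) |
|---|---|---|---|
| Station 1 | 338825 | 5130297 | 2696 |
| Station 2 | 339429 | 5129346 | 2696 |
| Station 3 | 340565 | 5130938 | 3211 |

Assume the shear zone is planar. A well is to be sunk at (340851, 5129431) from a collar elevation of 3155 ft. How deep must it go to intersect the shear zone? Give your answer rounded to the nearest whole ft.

Let the plane be z = a·E + b·N + c.
Station 2−Station 1: 604a − 951b = 0;  Station 3−Station 1: 1740a + 641b = 515.
Solving gives a = 0.23985702, b = 0.15233821.
Then c = 2696 − a·338825 − b·5130297 = −860113.81.
At (340851, 5129431): z_contact = 81755.5 + 781408.3 − 860113.81 = 3050.0 ft.
Depth below ground = 3155 − 3050.0 = 105 ft.

105 ft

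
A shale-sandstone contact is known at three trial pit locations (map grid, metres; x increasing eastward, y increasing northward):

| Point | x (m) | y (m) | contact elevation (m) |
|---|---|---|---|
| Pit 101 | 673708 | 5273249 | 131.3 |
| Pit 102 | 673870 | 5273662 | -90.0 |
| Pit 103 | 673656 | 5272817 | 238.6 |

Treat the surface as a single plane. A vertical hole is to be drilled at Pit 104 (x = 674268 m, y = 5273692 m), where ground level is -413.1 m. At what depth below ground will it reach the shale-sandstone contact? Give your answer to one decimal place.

Let the plane be z = a·x + b·y + c.
Pit 102−Pit 101: 162a + 413b = −221.3;  Pit 103−Pit 101: −52a − 432b = 107.3.
Solving gives a = −1.057283335, b = −0.121114043.
Then c = 131.3 − a·673708 − b·5273249 = 1351096.05.
At (674268, 5273692): z_contact = −712892.32 − 638718.16 + 1351096.05 = -514.43 m.
Depth below ground = -413.1 − (-514.43) = 101.3 m.

101.3 m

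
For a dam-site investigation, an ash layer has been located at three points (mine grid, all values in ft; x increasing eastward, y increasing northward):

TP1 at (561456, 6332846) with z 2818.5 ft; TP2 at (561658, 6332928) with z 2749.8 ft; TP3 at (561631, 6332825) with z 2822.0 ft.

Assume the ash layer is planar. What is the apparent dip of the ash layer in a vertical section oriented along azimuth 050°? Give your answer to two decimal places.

26.00°

Two edge vectors: TP1→TP2 = (202, 82, -68.7), TP1→TP3 = (175, -21, 3.5).
Normal n = (TP1→TP2) × (TP1→TP3) = (-1155.7, -12729.5, -18592).
So ∂z/∂x = −n_x/n_z = −0.06216 and ∂z/∂y = −n_y/n_z = −0.68468.
Unit vector along 050° is (sin 50°, cos 50°) = (0.7660, 0.6428).
Slope in that direction = a·(0.7660) + b·(0.6428) = −0.48772.
Apparent dip = arctan|0.48772| = 26.00° (true dip is 34.5°, so apparent ≤ true as expected).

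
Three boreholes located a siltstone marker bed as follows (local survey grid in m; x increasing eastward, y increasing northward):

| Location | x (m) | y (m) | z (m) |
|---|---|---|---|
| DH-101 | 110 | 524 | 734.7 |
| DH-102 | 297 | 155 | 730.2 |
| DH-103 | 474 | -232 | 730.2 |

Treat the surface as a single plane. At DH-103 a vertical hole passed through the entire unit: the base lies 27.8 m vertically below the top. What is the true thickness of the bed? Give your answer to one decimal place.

Let the plane be z = a·x + b·y + c.
DH-102−DH-101: 187a − 369b = −4.5;  DH-103−DH-101: 364a − 756b = −4.5.
Solving gives a = −0.24681, b = −0.11288.
|∇z| = √(a²+b²) = 0.27140, so dip δ = arctan(0.27140) = 15.18°.
True thickness = vertical thickness × cos δ = 27.8 × cos 15.18° = 26.8 m.

26.8 m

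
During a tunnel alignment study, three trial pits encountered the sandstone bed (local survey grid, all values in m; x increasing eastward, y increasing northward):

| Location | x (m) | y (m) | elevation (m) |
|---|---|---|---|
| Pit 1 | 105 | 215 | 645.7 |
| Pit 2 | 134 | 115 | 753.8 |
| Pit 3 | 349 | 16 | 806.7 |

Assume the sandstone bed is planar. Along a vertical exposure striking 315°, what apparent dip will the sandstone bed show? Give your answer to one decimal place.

Two edge vectors: Pit 1→Pit 2 = (29, -100, 108.1), Pit 1→Pit 3 = (244, -199, 161).
Normal n = (Pit 1→Pit 2) × (Pit 1→Pit 3) = (5411.9, 21707.4, 18629).
So ∂z/∂x = −n_x/n_z = −0.29051 and ∂z/∂y = −n_y/n_z = −1.16525.
Unit vector along 315° is (sin 315°, cos 315°) = (-0.7071, 0.7071).
Slope in that direction = a·(-0.7071) + b·(0.7071) = −0.61853.
Apparent dip = arctan|0.61853| = 31.7° (true dip is 50.2°, so apparent ≤ true as expected).

31.7°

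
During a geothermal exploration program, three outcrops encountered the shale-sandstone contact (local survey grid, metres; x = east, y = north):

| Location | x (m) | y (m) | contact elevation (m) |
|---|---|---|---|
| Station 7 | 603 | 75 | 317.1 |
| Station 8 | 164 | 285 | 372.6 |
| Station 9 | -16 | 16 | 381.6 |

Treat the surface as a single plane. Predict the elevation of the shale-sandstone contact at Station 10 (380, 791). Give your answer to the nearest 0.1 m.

Two edge vectors: Station 7→Station 8 = (-439, 210, 55.5), Station 7→Station 9 = (-619, -59, 64.5).
Normal n = (Station 7→Station 8) × (Station 7→Station 9) = (16819.5, -6039, 155891).
So ∂z/∂x = −n_x/n_z = −0.10789 and ∂z/∂y = −n_y/n_z = 0.03874.
Intercept c from Station 7: 317.1 + 65.06 − 2.91 = 379.25.
At (380, 791): z = −41.0 + 30.6 + 379.25 = 368.9 m.

368.9 m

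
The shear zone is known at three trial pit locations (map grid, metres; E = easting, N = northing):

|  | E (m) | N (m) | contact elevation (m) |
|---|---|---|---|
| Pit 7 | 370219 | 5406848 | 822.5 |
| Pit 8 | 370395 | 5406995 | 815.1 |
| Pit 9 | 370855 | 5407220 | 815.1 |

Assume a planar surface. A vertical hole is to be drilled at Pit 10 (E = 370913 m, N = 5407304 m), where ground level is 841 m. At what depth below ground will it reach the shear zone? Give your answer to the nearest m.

Let the plane be z = a·E + b·N + c.
Pit 8−Pit 7: 176a + 147b = −7.4;  Pit 9−Pit 7: 636a + 372b = −7.4.
Solving gives a = 0.05942184, b = −0.12148465.
Then c = 822.5 − a·370219 − b·5406848 = 635672.46.
At (370913, 5407304): z_contact = 22040.3 − 656904.5 + 635672.46 = 808.3 m.
Depth below ground = 841 − 808.3 = 33 m.

33 m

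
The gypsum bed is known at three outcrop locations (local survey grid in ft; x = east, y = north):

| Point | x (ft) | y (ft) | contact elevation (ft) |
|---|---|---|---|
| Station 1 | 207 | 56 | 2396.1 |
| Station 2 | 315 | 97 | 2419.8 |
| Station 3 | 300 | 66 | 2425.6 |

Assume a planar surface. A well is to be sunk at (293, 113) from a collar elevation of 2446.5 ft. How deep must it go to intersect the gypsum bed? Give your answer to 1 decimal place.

40.3 ft

Two edge vectors: Station 1→Station 2 = (108, 41, 23.7), Station 1→Station 3 = (93, 10, 29.5).
Normal n = (Station 1→Station 2) × (Station 1→Station 3) = (972.5, -981.9, -2733).
So ∂z/∂x = −n_x/n_z = 0.35584 and ∂z/∂y = −n_y/n_z = −0.35928.
Intercept c from Station 1: 2396.1 − 73.66 + 20.12 = 2342.56.
At (293, 113): z_contact = 104.26 − 40.60 + 2342.56 = 2406.22 ft.
Depth below ground = 2446.5 − 2406.22 = 40.3 ft.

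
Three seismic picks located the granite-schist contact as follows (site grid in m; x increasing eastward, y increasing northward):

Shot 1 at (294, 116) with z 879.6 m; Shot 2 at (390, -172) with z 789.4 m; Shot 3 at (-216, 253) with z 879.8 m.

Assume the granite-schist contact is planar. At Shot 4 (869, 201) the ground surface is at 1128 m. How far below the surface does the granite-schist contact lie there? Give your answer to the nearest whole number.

166 m

Let the plane be z = a·x + b·y + c.
Shot 2−Shot 1: 96a − 288b = −90.2;  Shot 3−Shot 1: −510a + 137b = 0.2.
Solving gives a = 0.09198, b = 0.34385.
Then c = 879.6 − a·294 − b·116 = 812.67.
At (869, 201): z_contact = 79.9 + 69.1 + 812.67 = 961.7 m.
Depth below ground = 1128 − 961.7 = 166 m.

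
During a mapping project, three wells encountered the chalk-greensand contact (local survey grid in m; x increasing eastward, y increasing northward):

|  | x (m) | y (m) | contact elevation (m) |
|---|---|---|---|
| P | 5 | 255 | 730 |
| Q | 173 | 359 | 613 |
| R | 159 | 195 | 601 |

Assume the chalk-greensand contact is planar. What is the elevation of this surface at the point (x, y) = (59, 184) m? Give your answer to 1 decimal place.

Let the plane be z = a·x + b·y + c.
Q−P: 168a + 104b = −117;  R−P: 154a − 60b = −129.
Solving gives a = −0.78311, b = 0.14002.
Then c = 730 − a·5 − b·255 = 698.21.
At (59, 184): z = −46.2 + 25.8 + 698.21 = 677.8 m.

677.8 m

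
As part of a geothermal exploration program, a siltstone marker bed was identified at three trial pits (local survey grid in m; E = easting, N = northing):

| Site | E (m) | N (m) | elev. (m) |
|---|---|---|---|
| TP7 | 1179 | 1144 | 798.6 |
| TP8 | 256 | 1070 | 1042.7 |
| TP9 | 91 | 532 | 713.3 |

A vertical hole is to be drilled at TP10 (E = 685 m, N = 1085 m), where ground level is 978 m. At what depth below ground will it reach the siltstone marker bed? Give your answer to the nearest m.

Two edge vectors: TP7→TP8 = (-923, -74, 244.1), TP7→TP9 = (-1088, -612, -85.3).
Normal n = (TP7→TP8) × (TP7→TP9) = (155701.4, -344312.7, 484364).
So ∂z/∂E = −n_x/n_z = −0.32146 and ∂z/∂N = −n_y/n_z = 0.71086.
Intercept c from TP7: 798.6 + 379.00 − 813.22 = 364.38.
At (685, 1085): z_contact = −220.2 + 771.3 + 364.38 = 915.5 m.
Depth below ground = 978 − 915.5 = 63 m.

63 m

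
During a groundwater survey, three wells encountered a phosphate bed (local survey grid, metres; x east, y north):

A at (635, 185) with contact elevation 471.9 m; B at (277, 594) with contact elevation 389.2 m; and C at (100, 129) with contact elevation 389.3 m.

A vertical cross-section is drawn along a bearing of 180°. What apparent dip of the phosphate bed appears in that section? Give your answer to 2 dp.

3.52°

Two edge vectors: A→B = (-358, 409, -82.7), A→C = (-535, -56, -82.6).
Normal n = (A→B) × (A→C) = (-38414.6, 14673.7, 238863).
So ∂z/∂x = −n_x/n_z = 0.16082 and ∂z/∂y = −n_y/n_z = −0.06143.
Unit vector along 180° is (sin 180°, cos 180°) = (0.0000, -1.0000).
Slope in that direction = a·(0.0000) + b·(-1.0000) = 0.06143.
Apparent dip = arctan|0.06143| = 3.52° (true dip is 9.8°, so apparent ≤ true as expected).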